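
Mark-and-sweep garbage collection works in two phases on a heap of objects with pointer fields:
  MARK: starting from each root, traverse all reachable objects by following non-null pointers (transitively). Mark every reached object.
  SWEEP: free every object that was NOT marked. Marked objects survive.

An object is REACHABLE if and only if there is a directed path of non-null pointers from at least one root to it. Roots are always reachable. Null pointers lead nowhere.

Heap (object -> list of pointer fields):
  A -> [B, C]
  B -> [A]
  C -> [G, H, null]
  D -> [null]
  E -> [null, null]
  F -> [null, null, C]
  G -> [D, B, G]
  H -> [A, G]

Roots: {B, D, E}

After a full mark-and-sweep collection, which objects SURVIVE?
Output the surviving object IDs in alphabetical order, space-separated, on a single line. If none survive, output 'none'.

Roots: B D E
Mark B: refs=A, marked=B
Mark D: refs=null, marked=B D
Mark E: refs=null null, marked=B D E
Mark A: refs=B C, marked=A B D E
Mark C: refs=G H null, marked=A B C D E
Mark G: refs=D B G, marked=A B C D E G
Mark H: refs=A G, marked=A B C D E G H
Unmarked (collected): F

Answer: A B C D E G H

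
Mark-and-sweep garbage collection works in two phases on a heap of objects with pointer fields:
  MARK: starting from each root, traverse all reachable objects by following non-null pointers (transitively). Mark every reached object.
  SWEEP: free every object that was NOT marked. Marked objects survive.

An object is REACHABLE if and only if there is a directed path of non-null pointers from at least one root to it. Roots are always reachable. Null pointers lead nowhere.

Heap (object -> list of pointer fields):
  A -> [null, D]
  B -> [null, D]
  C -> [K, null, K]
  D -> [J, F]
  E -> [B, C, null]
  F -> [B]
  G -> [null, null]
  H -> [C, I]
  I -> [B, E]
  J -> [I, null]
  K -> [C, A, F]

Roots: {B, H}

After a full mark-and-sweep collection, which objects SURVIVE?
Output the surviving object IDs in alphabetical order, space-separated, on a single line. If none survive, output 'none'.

Answer: A B C D E F H I J K

Derivation:
Roots: B H
Mark B: refs=null D, marked=B
Mark H: refs=C I, marked=B H
Mark D: refs=J F, marked=B D H
Mark C: refs=K null K, marked=B C D H
Mark I: refs=B E, marked=B C D H I
Mark J: refs=I null, marked=B C D H I J
Mark F: refs=B, marked=B C D F H I J
Mark K: refs=C A F, marked=B C D F H I J K
Mark E: refs=B C null, marked=B C D E F H I J K
Mark A: refs=null D, marked=A B C D E F H I J K
Unmarked (collected): G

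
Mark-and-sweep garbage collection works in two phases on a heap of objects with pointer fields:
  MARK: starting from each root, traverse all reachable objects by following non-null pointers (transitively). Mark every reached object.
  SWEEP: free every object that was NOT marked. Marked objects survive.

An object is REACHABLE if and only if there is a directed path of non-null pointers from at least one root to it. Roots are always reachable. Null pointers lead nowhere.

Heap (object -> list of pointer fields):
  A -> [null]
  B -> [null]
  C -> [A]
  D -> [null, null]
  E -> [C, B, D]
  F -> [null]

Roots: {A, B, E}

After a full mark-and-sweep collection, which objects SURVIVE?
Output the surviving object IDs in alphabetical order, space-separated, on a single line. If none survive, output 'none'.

Answer: A B C D E

Derivation:
Roots: A B E
Mark A: refs=null, marked=A
Mark B: refs=null, marked=A B
Mark E: refs=C B D, marked=A B E
Mark C: refs=A, marked=A B C E
Mark D: refs=null null, marked=A B C D E
Unmarked (collected): F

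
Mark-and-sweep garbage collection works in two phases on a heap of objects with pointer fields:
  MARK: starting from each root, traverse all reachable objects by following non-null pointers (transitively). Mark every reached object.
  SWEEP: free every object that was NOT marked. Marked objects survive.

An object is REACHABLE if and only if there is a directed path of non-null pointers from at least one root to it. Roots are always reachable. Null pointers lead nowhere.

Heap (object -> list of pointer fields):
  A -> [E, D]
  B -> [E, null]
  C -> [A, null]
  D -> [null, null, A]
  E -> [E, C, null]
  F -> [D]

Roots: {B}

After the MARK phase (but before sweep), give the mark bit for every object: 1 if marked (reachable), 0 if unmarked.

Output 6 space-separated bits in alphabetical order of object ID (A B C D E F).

Answer: 1 1 1 1 1 0

Derivation:
Roots: B
Mark B: refs=E null, marked=B
Mark E: refs=E C null, marked=B E
Mark C: refs=A null, marked=B C E
Mark A: refs=E D, marked=A B C E
Mark D: refs=null null A, marked=A B C D E
Unmarked (collected): F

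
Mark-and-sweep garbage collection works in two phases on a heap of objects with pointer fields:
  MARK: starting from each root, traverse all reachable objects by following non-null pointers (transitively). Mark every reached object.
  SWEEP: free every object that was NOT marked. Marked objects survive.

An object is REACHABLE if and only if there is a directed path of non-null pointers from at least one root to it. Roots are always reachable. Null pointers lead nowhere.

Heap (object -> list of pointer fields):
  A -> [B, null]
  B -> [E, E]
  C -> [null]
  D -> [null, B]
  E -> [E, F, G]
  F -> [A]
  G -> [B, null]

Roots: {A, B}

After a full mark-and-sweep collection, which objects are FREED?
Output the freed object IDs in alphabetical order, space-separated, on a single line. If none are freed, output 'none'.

Answer: C D

Derivation:
Roots: A B
Mark A: refs=B null, marked=A
Mark B: refs=E E, marked=A B
Mark E: refs=E F G, marked=A B E
Mark F: refs=A, marked=A B E F
Mark G: refs=B null, marked=A B E F G
Unmarked (collected): C D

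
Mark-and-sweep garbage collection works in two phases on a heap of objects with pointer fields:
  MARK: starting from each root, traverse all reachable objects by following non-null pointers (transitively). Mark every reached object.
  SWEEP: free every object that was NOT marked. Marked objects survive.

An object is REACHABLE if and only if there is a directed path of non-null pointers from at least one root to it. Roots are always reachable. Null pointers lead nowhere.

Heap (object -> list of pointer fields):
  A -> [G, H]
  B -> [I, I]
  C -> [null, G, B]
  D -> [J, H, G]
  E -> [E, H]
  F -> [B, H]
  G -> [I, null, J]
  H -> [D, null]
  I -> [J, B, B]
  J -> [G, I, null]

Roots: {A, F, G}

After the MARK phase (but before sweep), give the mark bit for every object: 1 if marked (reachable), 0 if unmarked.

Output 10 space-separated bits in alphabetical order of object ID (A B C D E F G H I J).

Answer: 1 1 0 1 0 1 1 1 1 1

Derivation:
Roots: A F G
Mark A: refs=G H, marked=A
Mark F: refs=B H, marked=A F
Mark G: refs=I null J, marked=A F G
Mark H: refs=D null, marked=A F G H
Mark B: refs=I I, marked=A B F G H
Mark I: refs=J B B, marked=A B F G H I
Mark J: refs=G I null, marked=A B F G H I J
Mark D: refs=J H G, marked=A B D F G H I J
Unmarked (collected): C E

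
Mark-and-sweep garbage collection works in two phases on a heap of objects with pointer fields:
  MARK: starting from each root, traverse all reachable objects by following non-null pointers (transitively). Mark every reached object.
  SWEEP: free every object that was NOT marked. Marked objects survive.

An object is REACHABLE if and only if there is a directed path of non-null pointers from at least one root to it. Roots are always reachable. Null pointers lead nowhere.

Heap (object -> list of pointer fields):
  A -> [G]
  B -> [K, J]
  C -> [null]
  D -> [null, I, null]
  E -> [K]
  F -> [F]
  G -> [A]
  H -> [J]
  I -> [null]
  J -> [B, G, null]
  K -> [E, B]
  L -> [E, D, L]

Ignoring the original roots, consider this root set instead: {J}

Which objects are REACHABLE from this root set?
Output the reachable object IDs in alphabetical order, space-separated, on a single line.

Roots: J
Mark J: refs=B G null, marked=J
Mark B: refs=K J, marked=B J
Mark G: refs=A, marked=B G J
Mark K: refs=E B, marked=B G J K
Mark A: refs=G, marked=A B G J K
Mark E: refs=K, marked=A B E G J K
Unmarked (collected): C D F H I L

Answer: A B E G J K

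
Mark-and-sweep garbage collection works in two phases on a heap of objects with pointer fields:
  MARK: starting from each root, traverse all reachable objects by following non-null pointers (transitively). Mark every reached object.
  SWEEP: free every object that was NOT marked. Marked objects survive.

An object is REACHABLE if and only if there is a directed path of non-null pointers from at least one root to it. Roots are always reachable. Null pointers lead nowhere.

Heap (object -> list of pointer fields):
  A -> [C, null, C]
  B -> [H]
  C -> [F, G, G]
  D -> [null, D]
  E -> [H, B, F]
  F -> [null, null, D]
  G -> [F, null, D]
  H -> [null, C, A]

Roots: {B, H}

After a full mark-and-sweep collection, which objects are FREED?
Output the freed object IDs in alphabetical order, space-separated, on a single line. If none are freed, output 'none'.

Roots: B H
Mark B: refs=H, marked=B
Mark H: refs=null C A, marked=B H
Mark C: refs=F G G, marked=B C H
Mark A: refs=C null C, marked=A B C H
Mark F: refs=null null D, marked=A B C F H
Mark G: refs=F null D, marked=A B C F G H
Mark D: refs=null D, marked=A B C D F G H
Unmarked (collected): E

Answer: E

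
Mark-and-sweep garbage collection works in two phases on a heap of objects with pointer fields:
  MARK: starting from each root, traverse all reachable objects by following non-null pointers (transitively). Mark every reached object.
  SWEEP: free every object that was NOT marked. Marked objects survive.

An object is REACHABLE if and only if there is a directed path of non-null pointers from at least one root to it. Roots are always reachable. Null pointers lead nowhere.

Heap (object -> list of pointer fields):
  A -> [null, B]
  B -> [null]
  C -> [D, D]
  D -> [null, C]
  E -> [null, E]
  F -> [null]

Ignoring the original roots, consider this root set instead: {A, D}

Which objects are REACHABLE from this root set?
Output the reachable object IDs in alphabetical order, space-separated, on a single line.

Answer: A B C D

Derivation:
Roots: A D
Mark A: refs=null B, marked=A
Mark D: refs=null C, marked=A D
Mark B: refs=null, marked=A B D
Mark C: refs=D D, marked=A B C D
Unmarked (collected): E F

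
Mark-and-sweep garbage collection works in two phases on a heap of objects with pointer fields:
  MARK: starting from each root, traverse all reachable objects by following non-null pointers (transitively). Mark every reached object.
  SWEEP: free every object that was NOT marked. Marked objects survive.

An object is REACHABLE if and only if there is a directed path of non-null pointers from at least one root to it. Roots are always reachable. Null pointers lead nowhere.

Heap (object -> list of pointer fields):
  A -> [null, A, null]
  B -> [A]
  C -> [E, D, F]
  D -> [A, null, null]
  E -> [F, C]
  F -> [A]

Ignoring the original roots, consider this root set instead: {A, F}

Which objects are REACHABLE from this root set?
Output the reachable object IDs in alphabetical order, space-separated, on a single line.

Roots: A F
Mark A: refs=null A null, marked=A
Mark F: refs=A, marked=A F
Unmarked (collected): B C D E

Answer: A F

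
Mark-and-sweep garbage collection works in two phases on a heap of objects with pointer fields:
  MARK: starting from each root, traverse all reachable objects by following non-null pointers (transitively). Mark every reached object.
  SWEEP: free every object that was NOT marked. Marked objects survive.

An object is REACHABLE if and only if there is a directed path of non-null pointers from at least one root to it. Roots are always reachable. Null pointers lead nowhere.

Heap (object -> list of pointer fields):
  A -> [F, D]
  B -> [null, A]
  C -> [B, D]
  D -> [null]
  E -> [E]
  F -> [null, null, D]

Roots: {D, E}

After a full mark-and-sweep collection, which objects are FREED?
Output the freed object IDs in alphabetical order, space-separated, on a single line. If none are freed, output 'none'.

Roots: D E
Mark D: refs=null, marked=D
Mark E: refs=E, marked=D E
Unmarked (collected): A B C F

Answer: A B C F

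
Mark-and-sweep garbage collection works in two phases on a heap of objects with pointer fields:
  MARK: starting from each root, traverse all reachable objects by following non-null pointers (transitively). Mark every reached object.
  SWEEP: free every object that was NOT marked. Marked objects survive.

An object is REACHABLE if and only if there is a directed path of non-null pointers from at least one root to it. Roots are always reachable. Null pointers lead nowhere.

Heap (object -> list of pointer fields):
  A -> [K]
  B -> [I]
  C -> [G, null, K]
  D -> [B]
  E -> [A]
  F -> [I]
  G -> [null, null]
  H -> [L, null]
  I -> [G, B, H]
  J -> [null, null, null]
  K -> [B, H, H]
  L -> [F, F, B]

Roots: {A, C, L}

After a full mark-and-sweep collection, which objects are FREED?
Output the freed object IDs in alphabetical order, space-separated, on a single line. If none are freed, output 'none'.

Roots: A C L
Mark A: refs=K, marked=A
Mark C: refs=G null K, marked=A C
Mark L: refs=F F B, marked=A C L
Mark K: refs=B H H, marked=A C K L
Mark G: refs=null null, marked=A C G K L
Mark F: refs=I, marked=A C F G K L
Mark B: refs=I, marked=A B C F G K L
Mark H: refs=L null, marked=A B C F G H K L
Mark I: refs=G B H, marked=A B C F G H I K L
Unmarked (collected): D E J

Answer: D E J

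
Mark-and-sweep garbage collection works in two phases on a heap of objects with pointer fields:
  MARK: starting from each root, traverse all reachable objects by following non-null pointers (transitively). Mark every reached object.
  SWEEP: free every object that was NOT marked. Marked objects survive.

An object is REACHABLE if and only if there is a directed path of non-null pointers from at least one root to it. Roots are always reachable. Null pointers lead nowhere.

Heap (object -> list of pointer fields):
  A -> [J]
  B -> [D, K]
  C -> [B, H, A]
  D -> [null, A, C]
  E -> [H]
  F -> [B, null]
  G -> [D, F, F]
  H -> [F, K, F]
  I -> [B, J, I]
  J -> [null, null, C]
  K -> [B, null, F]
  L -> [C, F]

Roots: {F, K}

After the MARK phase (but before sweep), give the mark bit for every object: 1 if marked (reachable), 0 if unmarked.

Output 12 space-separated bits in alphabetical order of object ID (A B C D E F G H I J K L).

Answer: 1 1 1 1 0 1 0 1 0 1 1 0

Derivation:
Roots: F K
Mark F: refs=B null, marked=F
Mark K: refs=B null F, marked=F K
Mark B: refs=D K, marked=B F K
Mark D: refs=null A C, marked=B D F K
Mark A: refs=J, marked=A B D F K
Mark C: refs=B H A, marked=A B C D F K
Mark J: refs=null null C, marked=A B C D F J K
Mark H: refs=F K F, marked=A B C D F H J K
Unmarked (collected): E G I L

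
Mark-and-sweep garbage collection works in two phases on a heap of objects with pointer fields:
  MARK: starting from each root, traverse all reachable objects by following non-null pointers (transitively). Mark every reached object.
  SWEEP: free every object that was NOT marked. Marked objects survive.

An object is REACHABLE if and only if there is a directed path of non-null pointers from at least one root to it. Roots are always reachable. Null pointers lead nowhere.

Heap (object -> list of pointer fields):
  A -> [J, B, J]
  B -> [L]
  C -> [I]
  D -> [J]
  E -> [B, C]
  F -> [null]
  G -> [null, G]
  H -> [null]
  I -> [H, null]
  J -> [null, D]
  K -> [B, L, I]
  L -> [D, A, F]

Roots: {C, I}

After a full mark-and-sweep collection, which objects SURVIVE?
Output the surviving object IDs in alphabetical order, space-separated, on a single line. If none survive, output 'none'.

Roots: C I
Mark C: refs=I, marked=C
Mark I: refs=H null, marked=C I
Mark H: refs=null, marked=C H I
Unmarked (collected): A B D E F G J K L

Answer: C H I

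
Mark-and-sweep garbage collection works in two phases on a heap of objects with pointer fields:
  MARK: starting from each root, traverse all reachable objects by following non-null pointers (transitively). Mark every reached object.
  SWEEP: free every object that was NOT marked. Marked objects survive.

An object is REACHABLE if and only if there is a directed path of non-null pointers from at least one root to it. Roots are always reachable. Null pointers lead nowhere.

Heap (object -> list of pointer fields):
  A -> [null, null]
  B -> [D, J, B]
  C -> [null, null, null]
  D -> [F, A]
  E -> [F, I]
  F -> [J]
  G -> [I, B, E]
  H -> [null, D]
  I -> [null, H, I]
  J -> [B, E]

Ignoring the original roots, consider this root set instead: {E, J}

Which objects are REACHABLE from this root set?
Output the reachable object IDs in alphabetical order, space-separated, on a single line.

Roots: E J
Mark E: refs=F I, marked=E
Mark J: refs=B E, marked=E J
Mark F: refs=J, marked=E F J
Mark I: refs=null H I, marked=E F I J
Mark B: refs=D J B, marked=B E F I J
Mark H: refs=null D, marked=B E F H I J
Mark D: refs=F A, marked=B D E F H I J
Mark A: refs=null null, marked=A B D E F H I J
Unmarked (collected): C G

Answer: A B D E F H I J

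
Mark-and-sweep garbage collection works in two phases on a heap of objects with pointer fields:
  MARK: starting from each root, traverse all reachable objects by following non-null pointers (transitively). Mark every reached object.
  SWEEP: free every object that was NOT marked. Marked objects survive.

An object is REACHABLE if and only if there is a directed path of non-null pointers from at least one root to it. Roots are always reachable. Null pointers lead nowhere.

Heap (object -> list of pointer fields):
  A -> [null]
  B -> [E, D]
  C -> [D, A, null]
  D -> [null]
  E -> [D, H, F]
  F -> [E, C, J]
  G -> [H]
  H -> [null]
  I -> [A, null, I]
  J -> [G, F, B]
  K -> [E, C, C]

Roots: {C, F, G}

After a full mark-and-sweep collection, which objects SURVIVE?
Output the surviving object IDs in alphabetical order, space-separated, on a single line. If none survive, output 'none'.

Answer: A B C D E F G H J

Derivation:
Roots: C F G
Mark C: refs=D A null, marked=C
Mark F: refs=E C J, marked=C F
Mark G: refs=H, marked=C F G
Mark D: refs=null, marked=C D F G
Mark A: refs=null, marked=A C D F G
Mark E: refs=D H F, marked=A C D E F G
Mark J: refs=G F B, marked=A C D E F G J
Mark H: refs=null, marked=A C D E F G H J
Mark B: refs=E D, marked=A B C D E F G H J
Unmarked (collected): I K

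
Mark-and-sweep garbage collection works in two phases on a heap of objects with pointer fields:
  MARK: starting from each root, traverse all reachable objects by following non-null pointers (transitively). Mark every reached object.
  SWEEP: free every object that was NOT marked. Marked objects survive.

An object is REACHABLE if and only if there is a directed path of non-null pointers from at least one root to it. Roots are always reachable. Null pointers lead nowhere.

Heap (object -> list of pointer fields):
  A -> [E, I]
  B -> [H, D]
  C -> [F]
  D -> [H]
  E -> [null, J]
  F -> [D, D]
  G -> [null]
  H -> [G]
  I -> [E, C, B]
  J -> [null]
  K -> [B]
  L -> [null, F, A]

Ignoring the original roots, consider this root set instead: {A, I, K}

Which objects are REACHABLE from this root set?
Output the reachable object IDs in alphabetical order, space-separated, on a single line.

Answer: A B C D E F G H I J K

Derivation:
Roots: A I K
Mark A: refs=E I, marked=A
Mark I: refs=E C B, marked=A I
Mark K: refs=B, marked=A I K
Mark E: refs=null J, marked=A E I K
Mark C: refs=F, marked=A C E I K
Mark B: refs=H D, marked=A B C E I K
Mark J: refs=null, marked=A B C E I J K
Mark F: refs=D D, marked=A B C E F I J K
Mark H: refs=G, marked=A B C E F H I J K
Mark D: refs=H, marked=A B C D E F H I J K
Mark G: refs=null, marked=A B C D E F G H I J K
Unmarked (collected): L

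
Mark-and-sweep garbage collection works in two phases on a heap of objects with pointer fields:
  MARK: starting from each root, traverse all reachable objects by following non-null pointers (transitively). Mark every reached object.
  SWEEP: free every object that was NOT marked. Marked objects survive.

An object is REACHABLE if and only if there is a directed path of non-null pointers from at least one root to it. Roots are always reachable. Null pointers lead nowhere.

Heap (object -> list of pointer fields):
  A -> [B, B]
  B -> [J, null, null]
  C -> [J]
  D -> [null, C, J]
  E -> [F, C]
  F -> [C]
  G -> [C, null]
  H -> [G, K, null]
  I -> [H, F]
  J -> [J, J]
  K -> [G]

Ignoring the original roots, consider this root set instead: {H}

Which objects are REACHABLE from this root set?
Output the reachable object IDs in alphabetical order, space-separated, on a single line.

Answer: C G H J K

Derivation:
Roots: H
Mark H: refs=G K null, marked=H
Mark G: refs=C null, marked=G H
Mark K: refs=G, marked=G H K
Mark C: refs=J, marked=C G H K
Mark J: refs=J J, marked=C G H J K
Unmarked (collected): A B D E F I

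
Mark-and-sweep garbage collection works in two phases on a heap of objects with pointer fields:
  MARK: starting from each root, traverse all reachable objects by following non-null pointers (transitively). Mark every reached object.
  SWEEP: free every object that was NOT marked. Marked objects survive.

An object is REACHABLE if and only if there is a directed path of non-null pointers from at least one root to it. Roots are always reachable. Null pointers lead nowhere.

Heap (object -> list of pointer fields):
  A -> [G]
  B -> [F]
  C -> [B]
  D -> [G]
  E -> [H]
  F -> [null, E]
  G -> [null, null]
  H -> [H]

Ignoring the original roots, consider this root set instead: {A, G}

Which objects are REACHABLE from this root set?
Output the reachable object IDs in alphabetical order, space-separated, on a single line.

Answer: A G

Derivation:
Roots: A G
Mark A: refs=G, marked=A
Mark G: refs=null null, marked=A G
Unmarked (collected): B C D E F H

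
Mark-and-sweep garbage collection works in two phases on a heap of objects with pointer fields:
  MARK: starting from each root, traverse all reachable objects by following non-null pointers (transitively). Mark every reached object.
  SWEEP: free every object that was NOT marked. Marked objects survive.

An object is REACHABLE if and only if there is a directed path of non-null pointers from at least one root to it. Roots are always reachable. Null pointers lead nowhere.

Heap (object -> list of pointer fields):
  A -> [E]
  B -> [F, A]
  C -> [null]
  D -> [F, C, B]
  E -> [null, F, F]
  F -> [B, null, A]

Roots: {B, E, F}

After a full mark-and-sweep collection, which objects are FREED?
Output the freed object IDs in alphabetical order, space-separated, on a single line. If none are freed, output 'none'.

Roots: B E F
Mark B: refs=F A, marked=B
Mark E: refs=null F F, marked=B E
Mark F: refs=B null A, marked=B E F
Mark A: refs=E, marked=A B E F
Unmarked (collected): C D

Answer: C D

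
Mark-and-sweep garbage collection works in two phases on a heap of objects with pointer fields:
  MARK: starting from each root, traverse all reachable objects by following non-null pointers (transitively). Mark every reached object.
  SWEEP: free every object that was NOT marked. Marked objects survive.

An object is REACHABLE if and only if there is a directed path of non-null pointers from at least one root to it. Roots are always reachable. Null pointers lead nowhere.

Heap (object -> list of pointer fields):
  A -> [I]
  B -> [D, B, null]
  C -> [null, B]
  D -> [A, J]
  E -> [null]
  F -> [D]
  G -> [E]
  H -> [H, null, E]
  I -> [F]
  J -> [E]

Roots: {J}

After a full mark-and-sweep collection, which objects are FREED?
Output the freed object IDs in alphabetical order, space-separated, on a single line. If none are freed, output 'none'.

Answer: A B C D F G H I

Derivation:
Roots: J
Mark J: refs=E, marked=J
Mark E: refs=null, marked=E J
Unmarked (collected): A B C D F G H I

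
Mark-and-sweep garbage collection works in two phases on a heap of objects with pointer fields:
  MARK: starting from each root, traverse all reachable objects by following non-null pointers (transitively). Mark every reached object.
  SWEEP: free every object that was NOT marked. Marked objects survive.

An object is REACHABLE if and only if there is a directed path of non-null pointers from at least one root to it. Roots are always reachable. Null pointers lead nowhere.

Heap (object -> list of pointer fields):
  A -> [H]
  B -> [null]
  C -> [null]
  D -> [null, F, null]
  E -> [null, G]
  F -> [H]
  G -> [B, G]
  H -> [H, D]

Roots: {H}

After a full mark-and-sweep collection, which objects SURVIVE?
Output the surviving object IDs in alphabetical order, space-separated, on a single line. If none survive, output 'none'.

Answer: D F H

Derivation:
Roots: H
Mark H: refs=H D, marked=H
Mark D: refs=null F null, marked=D H
Mark F: refs=H, marked=D F H
Unmarked (collected): A B C E G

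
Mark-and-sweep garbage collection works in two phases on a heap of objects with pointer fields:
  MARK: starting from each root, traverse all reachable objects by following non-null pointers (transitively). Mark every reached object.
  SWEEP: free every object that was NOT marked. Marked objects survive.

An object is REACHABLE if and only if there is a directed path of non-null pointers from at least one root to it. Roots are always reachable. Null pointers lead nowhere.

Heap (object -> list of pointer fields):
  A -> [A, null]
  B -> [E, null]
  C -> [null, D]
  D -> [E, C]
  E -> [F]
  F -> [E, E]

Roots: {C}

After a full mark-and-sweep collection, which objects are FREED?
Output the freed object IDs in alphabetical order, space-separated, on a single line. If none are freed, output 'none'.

Roots: C
Mark C: refs=null D, marked=C
Mark D: refs=E C, marked=C D
Mark E: refs=F, marked=C D E
Mark F: refs=E E, marked=C D E F
Unmarked (collected): A B

Answer: A B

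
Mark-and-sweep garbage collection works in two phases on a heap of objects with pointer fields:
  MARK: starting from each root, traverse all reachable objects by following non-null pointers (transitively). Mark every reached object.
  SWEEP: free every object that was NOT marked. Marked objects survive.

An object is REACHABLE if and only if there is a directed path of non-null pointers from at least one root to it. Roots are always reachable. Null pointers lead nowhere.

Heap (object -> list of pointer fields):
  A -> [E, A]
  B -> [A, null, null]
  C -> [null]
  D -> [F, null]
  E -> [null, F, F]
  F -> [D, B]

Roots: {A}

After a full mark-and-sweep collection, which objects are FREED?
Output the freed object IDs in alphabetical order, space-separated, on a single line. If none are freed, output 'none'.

Answer: C

Derivation:
Roots: A
Mark A: refs=E A, marked=A
Mark E: refs=null F F, marked=A E
Mark F: refs=D B, marked=A E F
Mark D: refs=F null, marked=A D E F
Mark B: refs=A null null, marked=A B D E F
Unmarked (collected): C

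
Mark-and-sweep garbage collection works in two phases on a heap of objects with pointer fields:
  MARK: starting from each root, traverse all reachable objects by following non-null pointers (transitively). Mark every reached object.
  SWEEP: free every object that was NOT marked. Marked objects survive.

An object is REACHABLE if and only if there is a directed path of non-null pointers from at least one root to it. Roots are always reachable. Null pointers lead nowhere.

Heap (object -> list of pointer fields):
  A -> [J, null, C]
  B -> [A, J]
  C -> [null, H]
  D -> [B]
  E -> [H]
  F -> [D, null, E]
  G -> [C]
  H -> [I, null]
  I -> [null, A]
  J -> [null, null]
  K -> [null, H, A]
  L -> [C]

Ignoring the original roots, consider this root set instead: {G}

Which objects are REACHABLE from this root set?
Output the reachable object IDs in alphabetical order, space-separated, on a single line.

Answer: A C G H I J

Derivation:
Roots: G
Mark G: refs=C, marked=G
Mark C: refs=null H, marked=C G
Mark H: refs=I null, marked=C G H
Mark I: refs=null A, marked=C G H I
Mark A: refs=J null C, marked=A C G H I
Mark J: refs=null null, marked=A C G H I J
Unmarked (collected): B D E F K L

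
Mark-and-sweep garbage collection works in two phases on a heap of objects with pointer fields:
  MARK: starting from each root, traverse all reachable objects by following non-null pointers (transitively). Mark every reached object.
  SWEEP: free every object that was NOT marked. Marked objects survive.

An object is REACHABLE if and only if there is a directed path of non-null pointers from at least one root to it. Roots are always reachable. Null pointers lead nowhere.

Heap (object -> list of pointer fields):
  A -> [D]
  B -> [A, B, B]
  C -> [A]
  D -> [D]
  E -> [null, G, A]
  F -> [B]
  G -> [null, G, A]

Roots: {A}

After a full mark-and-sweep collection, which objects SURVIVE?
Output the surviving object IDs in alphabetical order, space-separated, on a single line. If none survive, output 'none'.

Answer: A D

Derivation:
Roots: A
Mark A: refs=D, marked=A
Mark D: refs=D, marked=A D
Unmarked (collected): B C E F G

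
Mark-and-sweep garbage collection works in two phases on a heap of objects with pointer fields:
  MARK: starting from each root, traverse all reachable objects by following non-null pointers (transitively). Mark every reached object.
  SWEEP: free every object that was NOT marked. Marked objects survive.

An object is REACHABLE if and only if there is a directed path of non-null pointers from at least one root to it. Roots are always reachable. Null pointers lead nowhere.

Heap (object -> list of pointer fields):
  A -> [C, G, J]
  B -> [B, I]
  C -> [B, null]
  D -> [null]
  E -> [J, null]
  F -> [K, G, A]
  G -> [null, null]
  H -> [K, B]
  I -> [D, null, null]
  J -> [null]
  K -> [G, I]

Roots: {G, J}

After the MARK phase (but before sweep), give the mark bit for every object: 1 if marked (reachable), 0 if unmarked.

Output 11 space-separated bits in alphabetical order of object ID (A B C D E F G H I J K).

Roots: G J
Mark G: refs=null null, marked=G
Mark J: refs=null, marked=G J
Unmarked (collected): A B C D E F H I K

Answer: 0 0 0 0 0 0 1 0 0 1 0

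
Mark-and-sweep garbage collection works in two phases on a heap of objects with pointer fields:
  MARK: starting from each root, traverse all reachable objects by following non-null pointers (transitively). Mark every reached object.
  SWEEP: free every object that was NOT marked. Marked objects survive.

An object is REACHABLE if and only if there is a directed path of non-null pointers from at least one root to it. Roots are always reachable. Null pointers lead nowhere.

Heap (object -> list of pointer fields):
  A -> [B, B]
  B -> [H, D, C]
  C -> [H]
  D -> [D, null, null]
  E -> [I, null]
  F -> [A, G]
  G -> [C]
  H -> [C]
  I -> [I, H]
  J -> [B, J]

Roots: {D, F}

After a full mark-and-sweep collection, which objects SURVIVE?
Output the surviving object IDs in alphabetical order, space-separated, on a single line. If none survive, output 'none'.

Answer: A B C D F G H

Derivation:
Roots: D F
Mark D: refs=D null null, marked=D
Mark F: refs=A G, marked=D F
Mark A: refs=B B, marked=A D F
Mark G: refs=C, marked=A D F G
Mark B: refs=H D C, marked=A B D F G
Mark C: refs=H, marked=A B C D F G
Mark H: refs=C, marked=A B C D F G H
Unmarked (collected): E I J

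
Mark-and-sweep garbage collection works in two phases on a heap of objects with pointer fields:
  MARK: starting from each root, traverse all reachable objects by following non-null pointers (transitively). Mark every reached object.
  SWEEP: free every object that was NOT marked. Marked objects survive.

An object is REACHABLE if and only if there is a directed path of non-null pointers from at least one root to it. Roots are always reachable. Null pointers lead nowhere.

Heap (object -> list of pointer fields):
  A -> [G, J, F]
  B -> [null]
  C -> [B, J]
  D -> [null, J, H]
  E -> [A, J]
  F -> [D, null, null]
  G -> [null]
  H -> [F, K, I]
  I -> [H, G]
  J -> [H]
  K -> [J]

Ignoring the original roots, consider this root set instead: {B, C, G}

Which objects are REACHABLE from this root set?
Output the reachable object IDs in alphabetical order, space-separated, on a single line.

Answer: B C D F G H I J K

Derivation:
Roots: B C G
Mark B: refs=null, marked=B
Mark C: refs=B J, marked=B C
Mark G: refs=null, marked=B C G
Mark J: refs=H, marked=B C G J
Mark H: refs=F K I, marked=B C G H J
Mark F: refs=D null null, marked=B C F G H J
Mark K: refs=J, marked=B C F G H J K
Mark I: refs=H G, marked=B C F G H I J K
Mark D: refs=null J H, marked=B C D F G H I J K
Unmarked (collected): A E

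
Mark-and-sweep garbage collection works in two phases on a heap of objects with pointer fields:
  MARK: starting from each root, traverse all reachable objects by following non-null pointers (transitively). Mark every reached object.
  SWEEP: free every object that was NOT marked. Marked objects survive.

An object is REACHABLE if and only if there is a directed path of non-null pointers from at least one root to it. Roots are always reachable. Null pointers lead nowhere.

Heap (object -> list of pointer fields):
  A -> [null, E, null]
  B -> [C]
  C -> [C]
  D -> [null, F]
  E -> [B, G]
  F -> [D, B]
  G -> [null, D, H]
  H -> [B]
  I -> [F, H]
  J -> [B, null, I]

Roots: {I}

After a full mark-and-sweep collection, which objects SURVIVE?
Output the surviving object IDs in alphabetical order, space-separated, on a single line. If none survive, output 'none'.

Roots: I
Mark I: refs=F H, marked=I
Mark F: refs=D B, marked=F I
Mark H: refs=B, marked=F H I
Mark D: refs=null F, marked=D F H I
Mark B: refs=C, marked=B D F H I
Mark C: refs=C, marked=B C D F H I
Unmarked (collected): A E G J

Answer: B C D F H I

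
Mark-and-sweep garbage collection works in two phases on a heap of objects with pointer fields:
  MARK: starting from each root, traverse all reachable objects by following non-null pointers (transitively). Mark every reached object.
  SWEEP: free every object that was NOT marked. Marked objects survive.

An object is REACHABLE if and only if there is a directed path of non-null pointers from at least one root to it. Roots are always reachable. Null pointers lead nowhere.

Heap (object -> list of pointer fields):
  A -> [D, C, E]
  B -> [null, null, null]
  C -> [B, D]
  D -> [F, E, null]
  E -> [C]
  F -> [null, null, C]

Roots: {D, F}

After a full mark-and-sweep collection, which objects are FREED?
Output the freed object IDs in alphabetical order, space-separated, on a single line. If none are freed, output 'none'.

Roots: D F
Mark D: refs=F E null, marked=D
Mark F: refs=null null C, marked=D F
Mark E: refs=C, marked=D E F
Mark C: refs=B D, marked=C D E F
Mark B: refs=null null null, marked=B C D E F
Unmarked (collected): A

Answer: A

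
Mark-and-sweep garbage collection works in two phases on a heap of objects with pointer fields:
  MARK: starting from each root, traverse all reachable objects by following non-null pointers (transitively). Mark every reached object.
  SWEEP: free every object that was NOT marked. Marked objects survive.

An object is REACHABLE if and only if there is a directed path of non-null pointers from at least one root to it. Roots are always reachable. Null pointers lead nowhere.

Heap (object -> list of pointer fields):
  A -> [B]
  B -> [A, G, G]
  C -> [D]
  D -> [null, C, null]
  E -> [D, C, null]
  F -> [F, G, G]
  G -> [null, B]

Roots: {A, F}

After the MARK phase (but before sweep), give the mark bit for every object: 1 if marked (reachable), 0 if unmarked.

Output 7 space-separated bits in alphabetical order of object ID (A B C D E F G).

Answer: 1 1 0 0 0 1 1

Derivation:
Roots: A F
Mark A: refs=B, marked=A
Mark F: refs=F G G, marked=A F
Mark B: refs=A G G, marked=A B F
Mark G: refs=null B, marked=A B F G
Unmarked (collected): C D E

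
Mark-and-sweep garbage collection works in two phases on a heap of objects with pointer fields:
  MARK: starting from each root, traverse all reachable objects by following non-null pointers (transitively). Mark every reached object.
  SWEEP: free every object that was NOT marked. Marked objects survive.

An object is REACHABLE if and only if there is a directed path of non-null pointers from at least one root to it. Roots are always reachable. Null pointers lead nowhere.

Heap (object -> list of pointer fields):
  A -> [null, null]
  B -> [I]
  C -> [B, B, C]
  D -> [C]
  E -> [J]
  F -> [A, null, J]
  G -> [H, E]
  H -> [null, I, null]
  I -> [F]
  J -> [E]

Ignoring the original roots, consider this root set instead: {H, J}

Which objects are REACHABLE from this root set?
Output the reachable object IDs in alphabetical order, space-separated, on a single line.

Answer: A E F H I J

Derivation:
Roots: H J
Mark H: refs=null I null, marked=H
Mark J: refs=E, marked=H J
Mark I: refs=F, marked=H I J
Mark E: refs=J, marked=E H I J
Mark F: refs=A null J, marked=E F H I J
Mark A: refs=null null, marked=A E F H I J
Unmarked (collected): B C D G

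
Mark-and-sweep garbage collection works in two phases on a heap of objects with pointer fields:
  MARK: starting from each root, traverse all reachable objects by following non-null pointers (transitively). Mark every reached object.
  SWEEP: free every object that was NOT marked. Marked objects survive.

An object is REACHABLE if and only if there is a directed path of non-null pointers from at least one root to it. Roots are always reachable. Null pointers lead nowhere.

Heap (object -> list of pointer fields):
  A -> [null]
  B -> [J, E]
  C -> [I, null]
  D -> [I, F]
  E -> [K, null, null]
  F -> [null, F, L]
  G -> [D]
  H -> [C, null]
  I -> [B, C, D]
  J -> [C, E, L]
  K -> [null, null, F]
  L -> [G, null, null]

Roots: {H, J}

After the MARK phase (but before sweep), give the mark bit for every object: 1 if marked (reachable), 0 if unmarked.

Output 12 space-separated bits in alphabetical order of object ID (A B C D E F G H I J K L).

Roots: H J
Mark H: refs=C null, marked=H
Mark J: refs=C E L, marked=H J
Mark C: refs=I null, marked=C H J
Mark E: refs=K null null, marked=C E H J
Mark L: refs=G null null, marked=C E H J L
Mark I: refs=B C D, marked=C E H I J L
Mark K: refs=null null F, marked=C E H I J K L
Mark G: refs=D, marked=C E G H I J K L
Mark B: refs=J E, marked=B C E G H I J K L
Mark D: refs=I F, marked=B C D E G H I J K L
Mark F: refs=null F L, marked=B C D E F G H I J K L
Unmarked (collected): A

Answer: 0 1 1 1 1 1 1 1 1 1 1 1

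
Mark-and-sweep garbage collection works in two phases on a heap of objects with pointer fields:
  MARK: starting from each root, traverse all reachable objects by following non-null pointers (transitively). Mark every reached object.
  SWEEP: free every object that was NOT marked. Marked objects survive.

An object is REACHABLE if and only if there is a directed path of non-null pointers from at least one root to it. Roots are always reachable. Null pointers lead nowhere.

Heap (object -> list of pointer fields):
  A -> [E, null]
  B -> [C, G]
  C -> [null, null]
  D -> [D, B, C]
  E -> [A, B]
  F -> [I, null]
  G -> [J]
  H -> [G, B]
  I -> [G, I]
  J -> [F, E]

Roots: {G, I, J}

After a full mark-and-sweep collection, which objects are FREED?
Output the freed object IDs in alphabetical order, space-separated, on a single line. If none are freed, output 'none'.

Answer: D H

Derivation:
Roots: G I J
Mark G: refs=J, marked=G
Mark I: refs=G I, marked=G I
Mark J: refs=F E, marked=G I J
Mark F: refs=I null, marked=F G I J
Mark E: refs=A B, marked=E F G I J
Mark A: refs=E null, marked=A E F G I J
Mark B: refs=C G, marked=A B E F G I J
Mark C: refs=null null, marked=A B C E F G I J
Unmarked (collected): D H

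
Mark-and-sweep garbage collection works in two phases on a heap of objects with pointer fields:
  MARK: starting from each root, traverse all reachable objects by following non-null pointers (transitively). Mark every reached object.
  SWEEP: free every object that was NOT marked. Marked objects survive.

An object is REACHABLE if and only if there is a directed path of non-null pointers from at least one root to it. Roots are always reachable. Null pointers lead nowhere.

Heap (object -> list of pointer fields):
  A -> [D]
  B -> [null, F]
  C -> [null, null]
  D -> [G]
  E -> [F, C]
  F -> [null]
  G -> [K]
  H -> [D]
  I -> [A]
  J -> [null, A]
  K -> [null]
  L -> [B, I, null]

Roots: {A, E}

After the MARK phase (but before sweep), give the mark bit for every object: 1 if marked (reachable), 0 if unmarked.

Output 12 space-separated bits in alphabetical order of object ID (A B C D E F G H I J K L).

Answer: 1 0 1 1 1 1 1 0 0 0 1 0

Derivation:
Roots: A E
Mark A: refs=D, marked=A
Mark E: refs=F C, marked=A E
Mark D: refs=G, marked=A D E
Mark F: refs=null, marked=A D E F
Mark C: refs=null null, marked=A C D E F
Mark G: refs=K, marked=A C D E F G
Mark K: refs=null, marked=A C D E F G K
Unmarked (collected): B H I J L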